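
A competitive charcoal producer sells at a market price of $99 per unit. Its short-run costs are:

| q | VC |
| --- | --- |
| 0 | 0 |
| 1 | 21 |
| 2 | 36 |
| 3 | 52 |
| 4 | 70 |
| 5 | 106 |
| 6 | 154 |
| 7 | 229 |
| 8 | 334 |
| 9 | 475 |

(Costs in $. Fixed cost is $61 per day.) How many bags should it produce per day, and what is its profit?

Tabulate TR − TC: q=0: -61; q=1: 17; q=2: 101; q=3: 184; q=4: 265; q=5: 328; q=6: 379; q=7: 403; q=8: 397; q=9: 355.
Profit is maximized at q = 7. AVC there is 229/7 = $32.71 ≤ P, so producing beats shutting down (which would give -$61).

q = 7; profit = $403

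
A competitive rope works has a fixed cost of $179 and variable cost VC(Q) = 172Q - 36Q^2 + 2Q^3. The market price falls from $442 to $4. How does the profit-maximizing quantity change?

AVC = 172 - 36Q + 2Q^2, minimized at Q = 9 where min AVC = $10. MC = 172 - 72Q + 6Q^2.
At P = $442 ≥ min AVC, set P = MC on the rising branch: Q = 15.
At P = $4 < min AVC = $10, price no longer covers variable cost at any output, so the firm shuts down: Q = 0.

Output falls from 15 to 0 (the firm shuts down)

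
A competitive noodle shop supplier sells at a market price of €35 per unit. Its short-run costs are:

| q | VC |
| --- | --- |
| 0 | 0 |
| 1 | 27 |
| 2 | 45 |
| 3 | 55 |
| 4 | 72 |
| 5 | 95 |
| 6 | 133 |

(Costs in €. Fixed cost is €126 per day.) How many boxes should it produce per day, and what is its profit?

Profit at each row (π = 35q − TC): q=0: -126; q=1: -118; q=2: -101; q=3: -76; q=4: -58; q=5: -46; q=6: -49.
Profit is maximized at q = 5. AVC there is 95/5 = €19 ≤ P, so producing beats shutting down (which would give -€126).

q = 5; profit = -€46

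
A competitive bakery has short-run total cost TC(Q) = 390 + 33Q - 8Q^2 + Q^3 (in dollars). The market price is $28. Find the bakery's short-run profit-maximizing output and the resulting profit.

Profit = -$340 at Q = 5

AVC = 33 - 8Q + Q^2; min AVC = $17 at Q = 4. Since P = $28 ≥ min AVC, the firm produces.
MC = 33 - 16Q + 3Q^2. Setting P = MC and taking the root on the rising branch gives Q* = 5.
TR = 28·5 = 140. TC = 390 + 90 = 480. Profit = 140 − 480 = -$340.
That loss of $340 beats the $390 the firm would lose by shutting down; producing recovers $50 of fixed cost.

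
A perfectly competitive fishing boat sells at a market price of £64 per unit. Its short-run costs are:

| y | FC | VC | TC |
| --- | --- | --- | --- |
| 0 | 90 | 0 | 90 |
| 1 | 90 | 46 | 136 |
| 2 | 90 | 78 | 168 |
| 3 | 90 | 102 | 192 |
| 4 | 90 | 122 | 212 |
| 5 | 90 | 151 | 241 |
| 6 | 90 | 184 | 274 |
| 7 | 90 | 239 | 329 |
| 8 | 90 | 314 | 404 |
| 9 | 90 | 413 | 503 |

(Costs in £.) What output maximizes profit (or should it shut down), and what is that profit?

y = 7; profit = £119

Tabulate TR − TC: y=0: -90; y=1: -72; y=2: -40; y=3: 0; y=4: 44; y=5: 79; y=6: 110; y=7: 119; y=8: 108; y=9: 73.
Profit is maximized at y = 7. AVC there is 239/7 = £34.14 ≤ P, so producing beats shutting down (which would give -£90).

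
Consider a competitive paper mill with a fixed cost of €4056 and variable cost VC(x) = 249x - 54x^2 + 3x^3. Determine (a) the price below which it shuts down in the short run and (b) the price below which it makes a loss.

AVC = 249 - 54x + 3x^2; minimized at x = 9, giving min AVC = €6. That is the shutdown price.
ATC = 4056/x + 249 - 54x + 3x^2. Setting dATC/dx = −4056/x^2 − 54 + 6x = 0 gives x = 13 (since 6·13^3 − 54·13^2 = 4056).
min ATC = 4056/13 + 249 − 54·13 + 3·13^2 = €366. That is the break-even price.
Between these two prices the firm operates at a loss; above €366 it earns a profit.

Shutdown price = €6; break-even price = €366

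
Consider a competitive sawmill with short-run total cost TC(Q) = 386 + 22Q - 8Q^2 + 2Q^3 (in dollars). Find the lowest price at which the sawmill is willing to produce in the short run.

The firm shuts down when price falls below the minimum of average variable cost. AVC = VC/Q = 22 - 8Q + 2Q^2.
At the minimum of AVC, MC = AVC. MC = 22 - 16Q + 6Q^2; setting MC = AVC gives 4Q^2 - 8Q = 0, so Q = 2. min AVC = 14.
So the shutdown price is $14.

$14 per unit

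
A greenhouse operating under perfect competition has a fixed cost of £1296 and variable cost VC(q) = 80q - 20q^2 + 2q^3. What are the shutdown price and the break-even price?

Shutdown price = £30; break-even price = £206

Shutdown price = min AVC. AVC = 80 - 20q + 2q^2, with vertex at q = 5 and minimum £30.
ATC = 1296/q + 80 - 20q + 2q^2. Setting dATC/dq = −1296/q^2 − 20 + 4q = 0 gives q = 9 (since 4·9^3 − 20·9^2 = 1296).
min ATC = 1296/9 + 80 − 20·9 + 2·9^2 = £206. That is the break-even price.
Between these two prices the firm operates at a loss; above £206 it earns a profit.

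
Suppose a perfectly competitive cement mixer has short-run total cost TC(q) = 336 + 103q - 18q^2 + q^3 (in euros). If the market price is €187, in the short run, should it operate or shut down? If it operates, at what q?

Strip out fixed cost: VC = 103q - 18q^2 + q^3. Then AVC = 103 - 18q + q^2 and MC = 103 - 36q + 3q^2.
The AVC parabola has its vertex at q = 18/2 = 9, where AVC = 103 - 18·9 + 9^2 = €22.
Because €187 ≥ €22, revenue can cover variable cost; the firm operates.
Set P = MC: 187 = 103 - 36q + 3q^2 → -84 - 36q + 3q^2 = 0. The roots are q = -2 and q = 14; the profit-maximizing output is on the rising part of MC, so q* = 14.
Check: AVC at q = 14 is €47 ≤ P, so revenue covers variable cost.
Profit = P·q − TC = 187·14 − 994 = €1624.

Produce at q = 14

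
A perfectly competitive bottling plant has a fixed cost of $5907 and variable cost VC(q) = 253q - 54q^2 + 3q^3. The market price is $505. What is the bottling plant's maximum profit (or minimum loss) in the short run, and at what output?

Profit = -$27 at q = 14

AVC = 253 - 54q + 3q^2; min AVC = $10 at q = 9. Since P = $505 ≥ min AVC, the firm produces.
MC = 253 - 108q + 9q^2. Setting P = MC and taking the root on the rising branch gives q* = 14.
TR = 505·14 = 7070. TC = 5907 + 1190 = 7097. Profit = 7070 − 7097 = -$27.
Shutting down would mean losing the fixed cost of $5907, so operating at a loss of $27 is better by $5880.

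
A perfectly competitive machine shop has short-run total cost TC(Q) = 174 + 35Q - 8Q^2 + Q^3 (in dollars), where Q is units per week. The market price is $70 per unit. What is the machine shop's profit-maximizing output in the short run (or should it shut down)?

Produce at Q = 7

Variable cost is VC = 35Q - 8Q^2 + Q^3, so AVC = VC/Q = 35 - 8Q + Q^2 and MC = dTC/dQ = 35 - 16Q + 3Q^2.
The AVC parabola has its vertex at Q = 8/2 = 4, where AVC = 35 - 8·4 + 4^2 = $19.
P = $70 exceeds min AVC = $19, so the firm stays open.
Solving P = MC: -35 - 16Q + 3Q^2 = 0 ⇒ Q = -5/3 or 7. On the upward-sloping branch, Q* = 7.
Check: AVC at Q = 7 is $28 ≤ P, so revenue covers variable cost.
Profit = P·Q − TC = 70·7 − 370 = $120.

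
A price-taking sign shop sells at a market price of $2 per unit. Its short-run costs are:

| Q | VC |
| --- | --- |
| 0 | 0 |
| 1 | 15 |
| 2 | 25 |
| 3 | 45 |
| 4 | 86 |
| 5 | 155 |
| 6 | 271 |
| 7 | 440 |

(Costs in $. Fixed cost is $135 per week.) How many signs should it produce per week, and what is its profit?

Profit at each row (π = 2Q − TC): Q=0: -135; Q=1: -148; Q=2: -156; Q=3: -174; Q=4: -213; Q=5: -280; Q=6: -394; Q=7: -561.
Profit is highest at Q = 0. Equivalently, the lowest AVC in the table is 25/2 ≈ $12.50 at Q = 2, and P = $2 falls below it — price never covers variable cost, so the firm shuts down and loses only its fixed cost.

Q = 0 (shut down); profit = -$135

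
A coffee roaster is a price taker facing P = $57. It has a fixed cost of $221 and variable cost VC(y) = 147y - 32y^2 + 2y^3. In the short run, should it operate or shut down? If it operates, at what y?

Variable cost is VC = 147y - 32y^2 + 2y^3, so AVC = VC/y = 147 - 32y + 2y^2 and MC = dTC/dy = 147 - 64y + 6y^2.
AVC is minimized where dAVC/dy = -32 + 4y = 0, at y = 8; min AVC = 147 - 32·8 + 2·8^2 = $19.
Because $57 ≥ $19, revenue can cover variable cost; the firm operates.
Solving P = MC: 90 - 64y + 6y^2 = 0 ⇒ y = 5/3 or 9. On the upward-sloping branch, y* = 9.
Check: AVC at y = 9 is $21 ≤ P, so revenue covers variable cost.
Profit = P·y − TC = 57·9 − 410 = $103.

Produce at y = 9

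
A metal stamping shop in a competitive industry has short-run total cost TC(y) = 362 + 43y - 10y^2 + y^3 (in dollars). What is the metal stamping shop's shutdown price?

The shutdown price is the minimum of AVC. VC = 43y - 10y^2 + y^3, so AVC = 43 - 10y + y^2.
dAVC/dy = -10 + 2y = 0 gives y = 5. min AVC = 43 - 10·5 + 5^2 = 18.
For P < $18 the firm produces nothing.

$18 per unit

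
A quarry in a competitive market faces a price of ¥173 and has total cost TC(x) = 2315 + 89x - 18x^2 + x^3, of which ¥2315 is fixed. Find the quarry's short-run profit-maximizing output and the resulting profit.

AVC = 89 - 18x + x^2; min AVC = ¥8 at x = 9. Since P = ¥173 ≥ min AVC, the firm produces.
With MC = 89 - 36x + 3x^2, P = MC on the upward-sloping part at x* = 14.
TR = 173·14 = 2422. TC = 2315 + 462 = 2777. Profit = 2422 − 2777 = -¥355.
By producing, the firm covers all variable cost plus ¥1960 of fixed cost; shutting down would lose the full ¥2315.

Profit = -¥355 at x = 14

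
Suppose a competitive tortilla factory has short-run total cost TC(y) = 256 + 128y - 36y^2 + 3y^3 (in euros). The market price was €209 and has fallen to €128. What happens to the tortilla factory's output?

Output falls from 9 to 8

MC = 128 - 72y + 9y^2; the shutdown threshold is min AVC = €20 (at y = 6).
With P = €209 above the shutdown price, P = MC gives y = 9.
At P = €128 ≥ min AVC, set P = MC: y = 8. The firm stays open but cuts output.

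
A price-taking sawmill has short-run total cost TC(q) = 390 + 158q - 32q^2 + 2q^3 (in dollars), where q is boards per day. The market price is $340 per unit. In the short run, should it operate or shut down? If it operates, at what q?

Produce at q = 13

Strip out fixed cost: VC = 158q - 32q^2 + 2q^3. Then AVC = 158 - 32q + 2q^2 and MC = 158 - 64q + 6q^2.
AVC is minimized where dAVC/dq = -32 + 4q = 0, at q = 8; min AVC = 158 - 32·8 + 2·8^2 = $30.
Since P = $340 ≥ min AVC = $30, price covers variable cost and the firm should produce.
P = MC gives -182 - 64q + 6q^2 = 0, with roots -7/3 and 13. Take the larger (rising MC): q* = 13.
Check: AVC at q = 13 is $80 ≤ P, so revenue covers variable cost.
Profit = P·q − TC = 340·13 − 1430 = $2990.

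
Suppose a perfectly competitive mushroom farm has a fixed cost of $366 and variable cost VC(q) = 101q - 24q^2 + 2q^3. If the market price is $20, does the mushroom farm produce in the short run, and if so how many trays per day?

Variable cost is VC = 101q - 24q^2 + 2q^3, so AVC = VC/q = 101 - 24q + 2q^2 and MC = dTC/dq = 101 - 48q + 6q^2.
The AVC parabola has its vertex at q = 24/4 = 6, where AVC = 101 - 24·6 + 2·6^2 = $29.
P = $20 lies below min AVC = $29; no output level covers variable cost.
Best response: produce nothing and absorb the $366 fixed cost.

Shut down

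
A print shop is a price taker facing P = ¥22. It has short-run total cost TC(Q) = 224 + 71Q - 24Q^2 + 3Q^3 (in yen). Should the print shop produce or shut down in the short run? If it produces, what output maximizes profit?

Shut down

Strip out fixed cost: VC = 71Q - 24Q^2 + 3Q^3. Then AVC = 71 - 24Q + 3Q^2 and MC = 71 - 48Q + 9Q^2.
AVC hits its minimum where MC = AVC, at Q = 4, giving min AVC = 71 - 24·4 + 3·4^2 = ¥23.
With P < min AVC (¥22 < ¥23), every unit sold adds to the loss.
Shutting down limits the loss to fixed cost, ¥224.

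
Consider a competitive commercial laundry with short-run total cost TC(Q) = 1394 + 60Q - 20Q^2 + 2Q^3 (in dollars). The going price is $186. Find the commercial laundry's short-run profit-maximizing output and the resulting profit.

Profit = -$98 at Q = 9

AVC = 60 - 20Q + 2Q^2 has its minimum $10 at Q = 5; price $186 clears that bar, so the firm operates.
MC = 60 - 40Q + 6Q^2. Setting P = MC and taking the root on the rising branch gives Q* = 9.
TR = 186·9 = 1674. TC = 1394 + 378 = 1772. Profit = 1674 − 1772 = -$98.
Shutting down would mean losing the fixed cost of $1394, so operating at a loss of $98 is better by $1296.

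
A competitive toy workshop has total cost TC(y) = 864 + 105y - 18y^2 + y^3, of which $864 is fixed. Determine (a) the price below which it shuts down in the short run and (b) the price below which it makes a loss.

Shutdown price = $24; break-even price = $105

AVC = 105 - 18y + y^2; minimized at y = 9, giving min AVC = $24. That is the shutdown price.
ATC = 864/y + 105 - 18y + y^2. Setting dATC/dy = −864/y^2 − 18 + 2y = 0 gives y = 12 (since 2·12^3 − 18·12^2 = 864).
min ATC = 864/12 + 105 − 18·12 + 12^2 = $105. That is the break-even price.
For $24 ≤ P < $105 the firm produces at a loss; below $24 it shuts down.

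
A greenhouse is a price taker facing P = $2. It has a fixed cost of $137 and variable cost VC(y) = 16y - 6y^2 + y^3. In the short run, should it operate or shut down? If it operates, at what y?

Shut down

Variable cost is VC = 16y - 6y^2 + y^3, so AVC = VC/y = 16 - 6y + y^2 and MC = dTC/dy = 16 - 12y + 3y^2.
AVC hits its minimum where MC = AVC, at y = 3, giving min AVC = 16 - 6·3 + 3^2 = $7.
Since P = $2 < min AVC = $7, price fails to cover variable cost at any output.
Shutting down limits the loss to fixed cost, $137.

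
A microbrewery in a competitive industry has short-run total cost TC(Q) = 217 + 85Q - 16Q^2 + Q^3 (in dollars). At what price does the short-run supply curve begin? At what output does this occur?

Short-run supply begins at min AVC. From VC = 85Q - 16Q^2 + Q^3, AVC = 85 - 16Q + Q^2.
At the minimum of AVC, MC = AVC. MC = 85 - 32Q + 3Q^2; setting MC = AVC gives 2Q^2 - 16Q = 0, so Q = 8. min AVC = 21.
For P < $21 the firm produces nothing.

$21 per unit, at Q = 8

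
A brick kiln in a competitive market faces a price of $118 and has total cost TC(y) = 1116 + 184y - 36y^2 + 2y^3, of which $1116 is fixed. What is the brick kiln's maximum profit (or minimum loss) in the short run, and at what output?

AVC = 184 - 36y + 2y^2; min AVC = $22 at y = 9. Since P = $118 ≥ min AVC, the firm produces.
With MC = 184 - 72y + 6y^2, P = MC on the upward-sloping part at y* = 11.
TR = 118·11 = 1298. TC = 1116 + 330 = 1446. Profit = 1298 − 1446 = -$148.
That loss of $148 beats the $1116 the firm would lose by shutting down; producing recovers $968 of fixed cost.

Profit = -$148 at y = 11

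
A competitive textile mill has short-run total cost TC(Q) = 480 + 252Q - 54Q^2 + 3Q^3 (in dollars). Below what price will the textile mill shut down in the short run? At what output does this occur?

$9 per unit, at Q = 9

The firm shuts down when price falls below the minimum of average variable cost. AVC = VC/Q = 252 - 54Q + 3Q^2.
dAVC/dQ = -54 + 6Q = 0 gives Q = 9. min AVC = 252 - 54·9 + 3·9^2 = 9.
The firm shuts down for any P below $9.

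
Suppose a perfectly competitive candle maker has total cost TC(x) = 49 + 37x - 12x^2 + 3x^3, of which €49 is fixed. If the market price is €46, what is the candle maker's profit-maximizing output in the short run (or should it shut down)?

Produce at x = 3

Strip out fixed cost: VC = 37x - 12x^2 + 3x^3. Then AVC = 37 - 12x + 3x^2 and MC = 37 - 24x + 9x^2.
AVC hits its minimum where MC = AVC, at x = 2, giving min AVC = 37 - 12·2 + 3·2^2 = €25.
Since P = €46 ≥ min AVC = €25, price covers variable cost and the firm should produce.
Solving P = MC: -9 - 24x + 9x^2 = 0 ⇒ x = -1/3 or 3. On the upward-sloping branch, x* = 3.
Check: AVC at x = 3 is €28 ≤ P, so revenue covers variable cost.
Profit = P·x − TC = 46·3 − 133 = €5.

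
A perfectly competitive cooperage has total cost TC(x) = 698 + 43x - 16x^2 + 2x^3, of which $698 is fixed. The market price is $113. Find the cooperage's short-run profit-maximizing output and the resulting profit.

Profit = -$110 at x = 7

AVC = 43 - 16x + 2x^2 has its minimum $11 at x = 4; price $113 clears that bar, so the firm operates.
With MC = 43 - 32x + 6x^2, P = MC on the upward-sloping part at x* = 7.
TR = 113·7 = 791. TC = 698 + 203 = 901. Profit = 791 − 901 = -$110.
That loss of $110 beats the $698 the firm would lose by shutting down; producing recovers $588 of fixed cost.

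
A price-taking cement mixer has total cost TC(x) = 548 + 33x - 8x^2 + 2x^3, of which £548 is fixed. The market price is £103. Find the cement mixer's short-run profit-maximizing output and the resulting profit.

AVC = 33 - 8x + 2x^2; min AVC = £25 at x = 2. Since P = £103 ≥ min AVC, the firm produces.
With MC = 33 - 16x + 6x^2, P = MC on the upward-sloping part at x* = 5.
TR = 103·5 = 515. TC = 548 + 215 = 763. Profit = 515 − 763 = -£248.
That loss of £248 beats the £548 the firm would lose by shutting down; producing recovers £300 of fixed cost.

Profit = -£248 at x = 5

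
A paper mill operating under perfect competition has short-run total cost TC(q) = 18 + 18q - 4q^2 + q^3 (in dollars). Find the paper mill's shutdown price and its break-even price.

Shutdown price = $14; break-even price = $21

AVC = 18 - 4q + q^2; minimized at q = 2, giving min AVC = $14. That is the shutdown price.
ATC = 18/q + 18 - 4q + q^2. Setting dATC/dq = −18/q^2 − 4 + 2q = 0 gives q = 3 (since 2·3^3 − 4·3^2 = 18).
min ATC = 18/3 + 18 − 4·3 + 3^2 = $21. That is the break-even price.
Between these two prices the firm operates at a loss; above $21 it earns a profit.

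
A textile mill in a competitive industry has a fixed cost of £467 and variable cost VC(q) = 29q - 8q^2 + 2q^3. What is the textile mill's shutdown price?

The firm shuts down when price falls below the minimum of average variable cost. AVC = VC/q = 29 - 8q + 2q^2.
At the minimum of AVC, MC = AVC. MC = 29 - 16q + 6q^2; setting MC = AVC gives 4q^2 - 8q = 0, so q = 2. min AVC = 21.
So the shutdown price is £21.

£21 per unit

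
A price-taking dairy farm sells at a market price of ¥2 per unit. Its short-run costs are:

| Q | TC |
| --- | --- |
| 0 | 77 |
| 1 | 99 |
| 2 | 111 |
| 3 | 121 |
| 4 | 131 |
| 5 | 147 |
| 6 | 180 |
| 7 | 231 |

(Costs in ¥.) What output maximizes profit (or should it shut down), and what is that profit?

Tabulate TR − TC: Q=0: -77; Q=1: -97; Q=2: -107; Q=3: -115; Q=4: -123; Q=5: -137; Q=6: -168; Q=7: -217.
Profit is highest at Q = 0. Equivalently, the lowest AVC in the table is 54/4 ≈ ¥13.50 at Q = 4, and P = ¥2 falls below it — price never covers variable cost, so the firm shuts down and loses only its fixed cost.

Q = 0 (shut down); profit = -¥77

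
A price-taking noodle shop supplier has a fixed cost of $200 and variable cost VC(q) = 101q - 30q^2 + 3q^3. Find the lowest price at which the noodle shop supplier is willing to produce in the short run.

The firm shuts down when price falls below the minimum of average variable cost. AVC = VC/q = 101 - 30q + 3q^2.
At the minimum of AVC, MC = AVC. MC = 101 - 60q + 9q^2; setting MC = AVC gives 6q^2 - 30q = 0, so q = 5. min AVC = 26.
For P < $26 the firm produces nothing.

$26 per unit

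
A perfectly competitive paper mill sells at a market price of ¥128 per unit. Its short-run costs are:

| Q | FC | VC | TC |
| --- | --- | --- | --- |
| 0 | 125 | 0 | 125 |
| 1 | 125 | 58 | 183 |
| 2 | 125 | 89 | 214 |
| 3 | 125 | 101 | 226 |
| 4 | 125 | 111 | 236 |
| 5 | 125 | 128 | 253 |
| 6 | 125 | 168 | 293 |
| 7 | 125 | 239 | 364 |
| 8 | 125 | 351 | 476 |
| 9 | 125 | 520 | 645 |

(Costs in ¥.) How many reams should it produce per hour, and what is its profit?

Q = 8; profit = ¥548

Compute π = P·Q − TC at each output: Q=0: -125; Q=1: -55; Q=2: 42; Q=3: 158; Q=4: 276; Q=5: 387; Q=6: 475; Q=7: 532; Q=8: 548; Q=9: 507.
Profit is maximized at Q = 8. AVC there is 351/8 = ¥43.88 ≤ P, so producing beats shutting down (which would give -¥125).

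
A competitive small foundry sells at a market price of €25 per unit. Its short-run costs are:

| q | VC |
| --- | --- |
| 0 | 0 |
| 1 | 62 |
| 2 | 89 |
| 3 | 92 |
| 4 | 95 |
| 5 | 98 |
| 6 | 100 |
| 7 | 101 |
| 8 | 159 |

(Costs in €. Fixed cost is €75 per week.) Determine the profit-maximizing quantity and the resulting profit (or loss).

q = 7; profit = -€1

Tabulate TR − TC: q=0: -75; q=1: -112; q=2: -114; q=3: -92; q=4: -70; q=5: -48; q=6: -25; q=7: -1; q=8: -34.
Profit is maximized at q = 7. AVC there is 101/7 = €14.43 ≤ P, so producing beats shutting down (which would give -€75).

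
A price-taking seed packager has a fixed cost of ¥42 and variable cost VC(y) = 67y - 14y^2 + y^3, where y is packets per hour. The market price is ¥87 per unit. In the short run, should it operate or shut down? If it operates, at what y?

From TC, MC = TC'(y) = 67 - 28y + 3y^2 and AVC = VC/y = 67 - 14y + y^2.
AVC hits its minimum where MC = AVC, at y = 7, giving min AVC = 67 - 14·7 + 7^2 = ¥18.
Since P = ¥87 ≥ min AVC = ¥18, price covers variable cost and the firm should produce.
P = MC gives -20 - 28y + 3y^2 = 0, with roots -2/3 and 10. Take the larger (rising MC): y* = 10.
Check: AVC at y = 10 is ¥27 ≤ P, so revenue covers variable cost.
Profit = P·y − TC = 87·10 − 312 = ¥558.

Produce at y = 10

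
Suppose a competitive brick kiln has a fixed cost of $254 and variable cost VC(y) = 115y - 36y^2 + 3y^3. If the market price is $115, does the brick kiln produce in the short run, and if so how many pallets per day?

Produce at y = 8

From TC, MC = TC'(y) = 115 - 72y + 9y^2 and AVC = VC/y = 115 - 36y + 3y^2.
The AVC parabola has its vertex at y = 36/6 = 6, where AVC = 115 - 36·6 + 3·6^2 = $7.
Because $115 ≥ $7, revenue can cover variable cost; the firm operates.
Set P = MC: 115 = 115 - 72y + 9y^2 → -72y + 9y^2 = 0. The roots are y = 0 and y = 8; the profit-maximizing output is on the rising part of MC, so y* = 8.
Check: AVC at y = 8 is $19 ≤ P, so revenue covers variable cost.
Profit = P·y − TC = 115·8 − 406 = $514.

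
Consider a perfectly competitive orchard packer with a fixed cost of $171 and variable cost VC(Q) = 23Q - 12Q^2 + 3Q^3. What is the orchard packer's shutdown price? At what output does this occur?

Short-run supply begins at min AVC. From VC = 23Q - 12Q^2 + 3Q^3, AVC = 23 - 12Q + 3Q^2.
At the minimum of AVC, MC = AVC. MC = 23 - 24Q + 9Q^2; setting MC = AVC gives 6Q^2 - 12Q = 0, so Q = 2. min AVC = 11.
The firm shuts down for any P below $11.

$11 per unit, at Q = 2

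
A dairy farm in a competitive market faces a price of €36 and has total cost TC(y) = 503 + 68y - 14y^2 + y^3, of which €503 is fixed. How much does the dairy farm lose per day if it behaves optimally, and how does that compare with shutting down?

AVC = 68 - 14y + y^2; min AVC = €19 at y = 7. Since P = €36 ≥ min AVC, the firm produces.
With MC = 68 - 28y + 3y^2, P = MC on the upward-sloping part at y* = 8.
TR = 36·8 = 288. TC = 503 + 160 = 663. Profit = 288 − 663 = -€375.
Shutting down would mean losing the fixed cost of €503, so operating at a loss of €375 is better by €128.

Profit = -€375 at y = 8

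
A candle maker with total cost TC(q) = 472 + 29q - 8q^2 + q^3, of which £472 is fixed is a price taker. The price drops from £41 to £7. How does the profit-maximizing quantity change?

Output falls from 6 to 0 (the firm shuts down)

AVC = 29 - 8q + q^2, minimized at q = 4 where min AVC = £13. MC = 29 - 16q + 3q^2.
At P = £41 ≥ min AVC, set P = MC on the rising branch: q = 6.
At P = £7 < min AVC = £13, price no longer covers variable cost at any output, so the firm shuts down: q = 0.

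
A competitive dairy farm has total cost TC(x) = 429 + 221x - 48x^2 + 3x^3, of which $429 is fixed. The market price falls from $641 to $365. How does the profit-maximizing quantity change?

Output falls from 14 to 12

MC = 221 - 96x + 9x^2; the shutdown threshold is min AVC = $29 (at x = 8).
At P = $641 ≥ min AVC, set P = MC on the rising branch: x = 14.
At P = $365 ≥ min AVC, set P = MC: x = 12. The firm stays open but cuts output.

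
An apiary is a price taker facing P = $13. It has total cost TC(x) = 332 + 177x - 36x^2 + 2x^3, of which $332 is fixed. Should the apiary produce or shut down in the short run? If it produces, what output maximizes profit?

Strip out fixed cost: VC = 177x - 36x^2 + 2x^3. Then AVC = 177 - 36x + 2x^2 and MC = 177 - 72x + 6x^2.
AVC is minimized where dAVC/dx = -36 + 4x = 0, at x = 9; min AVC = 177 - 36·9 + 2·9^2 = $15.
Since P = $13 < min AVC = $15, price fails to cover variable cost at any output.
Best response: produce nothing and absorb the $332 fixed cost.

Shut down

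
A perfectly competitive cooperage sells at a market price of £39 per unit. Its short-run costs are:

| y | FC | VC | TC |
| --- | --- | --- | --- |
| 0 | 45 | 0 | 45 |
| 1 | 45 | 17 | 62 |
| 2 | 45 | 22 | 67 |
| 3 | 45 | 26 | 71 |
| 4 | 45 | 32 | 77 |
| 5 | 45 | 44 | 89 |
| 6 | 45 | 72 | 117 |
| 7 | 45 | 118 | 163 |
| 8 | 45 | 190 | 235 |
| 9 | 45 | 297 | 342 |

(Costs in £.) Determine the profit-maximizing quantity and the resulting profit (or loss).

Tabulate TR − TC: y=0: -45; y=1: -23; y=2: 11; y=3: 46; y=4: 79; y=5: 106; y=6: 117; y=7: 110; y=8: 77; y=9: 9.
Profit is maximized at y = 6. AVC there is 72/6 = £12 ≤ P, so producing beats shutting down (which would give -£45).

y = 6; profit = £117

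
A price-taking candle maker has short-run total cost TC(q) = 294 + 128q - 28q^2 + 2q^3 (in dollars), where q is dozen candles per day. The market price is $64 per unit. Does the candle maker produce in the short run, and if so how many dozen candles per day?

Produce at q = 8

Strip out fixed cost: VC = 128q - 28q^2 + 2q^3. Then AVC = 128 - 28q + 2q^2 and MC = 128 - 56q + 6q^2.
AVC hits its minimum where MC = AVC, at q = 7, giving min AVC = 128 - 28·7 + 2·7^2 = $30.
Since P = $64 ≥ min AVC = $30, price covers variable cost and the firm should produce.
Solving P = MC: 64 - 56q + 6q^2 = 0 ⇒ q = 4/3 or 8. On the upward-sloping branch, q* = 8.
Check: AVC at q = 8 is $32 ≤ P, so revenue covers variable cost.
Profit = P·q − TC = 64·8 − 550 = -$38, a loss, but smaller than the $294 fixed cost the firm would lose by shutting down.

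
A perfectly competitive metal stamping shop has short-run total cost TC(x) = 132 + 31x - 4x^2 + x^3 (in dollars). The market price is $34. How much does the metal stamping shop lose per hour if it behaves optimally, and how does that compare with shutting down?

AVC = 31 - 4x + x^2; min AVC = $27 at x = 2. Since P = $34 ≥ min AVC, the firm produces.
With MC = 31 - 8x + 3x^2, P = MC on the upward-sloping part at x* = 3.
TR = 34·3 = 102. TC = 132 + 84 = 216. Profit = 102 − 216 = -$114.
Shutting down would mean losing the fixed cost of $132, so operating at a loss of $114 is better by $18.

Profit = -$114 at x = 3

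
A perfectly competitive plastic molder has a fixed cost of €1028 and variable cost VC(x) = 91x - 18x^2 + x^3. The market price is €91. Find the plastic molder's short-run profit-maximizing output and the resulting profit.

Profit = -€164 at x = 12

AVC = 91 - 18x + x^2; min AVC = €10 at x = 9. Since P = €91 ≥ min AVC, the firm produces.
MC = 91 - 36x + 3x^2. Setting P = MC and taking the root on the rising branch gives x* = 12.
TR = 91·12 = 1092. TC = 1028 + 228 = 1256. Profit = 1092 − 1256 = -€164.
Shutting down would mean losing the fixed cost of €1028, so operating at a loss of €164 is better by €864.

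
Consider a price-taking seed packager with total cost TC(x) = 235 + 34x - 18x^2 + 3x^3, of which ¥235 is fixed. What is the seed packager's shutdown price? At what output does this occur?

¥7 per unit, at x = 3

Short-run supply begins at min AVC. From VC = 34x - 18x^2 + 3x^3, AVC = 34 - 18x + 3x^2.
At the minimum of AVC, MC = AVC. MC = 34 - 36x + 9x^2; setting MC = AVC gives 6x^2 - 18x = 0, so x = 3. min AVC = 7.
The firm shuts down for any P below ¥7.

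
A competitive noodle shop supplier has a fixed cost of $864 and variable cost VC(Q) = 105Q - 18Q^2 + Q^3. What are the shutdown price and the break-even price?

Shutdown price = min AVC. AVC = 105 - 18Q + Q^2, with vertex at Q = 9 and minimum $24.
ATC = 864/Q + 105 - 18Q + Q^2. Setting dATC/dQ = −864/Q^2 − 18 + 2Q = 0 gives Q = 12 (since 2·12^3 − 18·12^2 = 864).
min ATC = 864/12 + 105 − 18·12 + 12^2 = $105. That is the break-even price.
For $24 ≤ P < $105 the firm produces at a loss; below $24 it shuts down.

Shutdown price = $24; break-even price = $105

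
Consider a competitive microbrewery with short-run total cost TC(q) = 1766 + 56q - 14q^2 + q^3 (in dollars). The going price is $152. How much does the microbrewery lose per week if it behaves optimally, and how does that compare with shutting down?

AVC = 56 - 14q + q^2; min AVC = $7 at q = 7. Since P = $152 ≥ min AVC, the firm produces.
MC = 56 - 28q + 3q^2. Setting P = MC and taking the root on the rising branch gives q* = 12.
TR = 152·12 = 1824. TC = 1766 + 384 = 2150. Profit = 1824 − 2150 = -$326.
That loss of $326 beats the $1766 the firm would lose by shutting down; producing recovers $1440 of fixed cost.

Profit = -$326 at q = 12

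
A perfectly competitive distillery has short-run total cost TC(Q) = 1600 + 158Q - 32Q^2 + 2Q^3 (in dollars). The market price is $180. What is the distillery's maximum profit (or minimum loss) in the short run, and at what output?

AVC = 158 - 32Q + 2Q^2; min AVC = $30 at Q = 8. Since P = $180 ≥ min AVC, the firm produces.
MC = 158 - 64Q + 6Q^2. Setting P = MC and taking the root on the rising branch gives Q* = 11.
TR = 180·11 = 1980. TC = 1600 + 528 = 2128. Profit = 1980 − 2128 = -$148.
Shutting down would mean losing the fixed cost of $1600, so operating at a loss of $148 is better by $1452.

Profit = -$148 at Q = 11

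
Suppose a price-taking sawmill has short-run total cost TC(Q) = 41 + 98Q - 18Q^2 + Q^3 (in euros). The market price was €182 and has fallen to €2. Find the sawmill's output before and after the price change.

MC = 98 - 36Q + 3Q^2; the shutdown threshold is min AVC = €17 (at Q = 9).
At P = €182 ≥ min AVC, set P = MC on the rising branch: Q = 14.
At P = €2 < min AVC = €17, price no longer covers variable cost at any output, so the firm shuts down: Q = 0.

Output falls from 14 to 0 (the firm shuts down)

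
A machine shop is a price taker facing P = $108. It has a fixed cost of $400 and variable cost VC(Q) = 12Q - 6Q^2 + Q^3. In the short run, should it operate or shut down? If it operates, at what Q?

Produce at Q = 8

Variable cost is VC = 12Q - 6Q^2 + Q^3, so AVC = VC/Q = 12 - 6Q + Q^2 and MC = dTC/dQ = 12 - 12Q + 3Q^2.
AVC hits its minimum where MC = AVC, at Q = 3, giving min AVC = 12 - 6·3 + 3^2 = $3.
Because $108 ≥ $3, revenue can cover variable cost; the firm operates.
P = MC gives -96 - 12Q + 3Q^2 = 0, with roots -4 and 8. Take the larger (rising MC): Q* = 8.
Check: AVC at Q = 8 is $28 ≤ P, so revenue covers variable cost.
Profit = P·Q − TC = 108·8 − 624 = $240.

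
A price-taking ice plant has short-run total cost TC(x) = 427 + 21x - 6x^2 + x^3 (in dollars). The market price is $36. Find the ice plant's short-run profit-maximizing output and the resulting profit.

Profit = -$327 at x = 5

AVC = 21 - 6x + x^2; min AVC = $12 at x = 3. Since P = $36 ≥ min AVC, the firm produces.
MC = 21 - 12x + 3x^2. Setting P = MC and taking the root on the rising branch gives x* = 5.
TR = 36·5 = 180. TC = 427 + 80 = 507. Profit = 180 − 507 = -$327.
Shutting down would mean losing the fixed cost of $427, so operating at a loss of $327 is better by $100.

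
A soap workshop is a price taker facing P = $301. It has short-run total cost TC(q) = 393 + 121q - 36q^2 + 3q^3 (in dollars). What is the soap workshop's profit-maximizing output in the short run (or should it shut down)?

Produce at q = 10

From TC, MC = TC'(q) = 121 - 72q + 9q^2 and AVC = VC/q = 121 - 36q + 3q^2.
AVC is minimized where dAVC/dq = -36 + 6q = 0, at q = 6; min AVC = 121 - 36·6 + 3·6^2 = $13.
Because $301 ≥ $13, revenue can cover variable cost; the firm operates.
Set P = MC: 301 = 121 - 72q + 9q^2 → -180 - 72q + 9q^2 = 0. The roots are q = -2 and q = 10; the profit-maximizing output is on the rising part of MC, so q* = 10.
Check: AVC at q = 10 is $61 ≤ P, so revenue covers variable cost.
Profit = P·q − TC = 301·10 − 1003 = $2007.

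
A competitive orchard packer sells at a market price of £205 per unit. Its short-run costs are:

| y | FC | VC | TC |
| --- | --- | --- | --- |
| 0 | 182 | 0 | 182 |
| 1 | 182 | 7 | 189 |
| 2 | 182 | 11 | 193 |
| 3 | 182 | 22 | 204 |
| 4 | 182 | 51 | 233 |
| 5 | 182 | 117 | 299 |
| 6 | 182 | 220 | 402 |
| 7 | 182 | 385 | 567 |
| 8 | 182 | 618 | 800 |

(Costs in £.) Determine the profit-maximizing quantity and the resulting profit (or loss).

y = 7; profit = £868

Profit at each row (π = 205y − TC): y=0: -182; y=1: 16; y=2: 217; y=3: 411; y=4: 587; y=5: 726; y=6: 828; y=7: 868; y=8: 840.
Profit is maximized at y = 7. AVC there is 385/7 = £55 ≤ P, so producing beats shutting down (which would give -£182).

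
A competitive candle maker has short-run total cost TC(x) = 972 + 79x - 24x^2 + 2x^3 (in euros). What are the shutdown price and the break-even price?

Shutdown price = min AVC. AVC = 79 - 24x + 2x^2, with vertex at x = 6 and minimum €7.
ATC = 972/x + 79 - 24x + 2x^2. Setting dATC/dx = −972/x^2 − 24 + 4x = 0 gives x = 9 (since 4·9^3 − 24·9^2 = 972).
min ATC = 972/9 + 79 − 24·9 + 2·9^2 = €133. That is the break-even price.
For €7 ≤ P < €133 the firm produces at a loss; below €7 it shuts down.

Shutdown price = €7; break-even price = €133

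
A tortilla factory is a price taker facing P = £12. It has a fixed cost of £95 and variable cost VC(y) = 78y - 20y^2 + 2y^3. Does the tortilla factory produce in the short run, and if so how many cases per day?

Shut down

Variable cost is VC = 78y - 20y^2 + 2y^3, so AVC = VC/y = 78 - 20y + 2y^2 and MC = dTC/dy = 78 - 40y + 6y^2.
AVC is minimized where dAVC/dy = -20 + 4y = 0, at y = 5; min AVC = 78 - 20·5 + 2·5^2 = £28.
P = £12 lies below min AVC = £28; no output level covers variable cost.
Best response: produce nothing and absorb the £95 fixed cost.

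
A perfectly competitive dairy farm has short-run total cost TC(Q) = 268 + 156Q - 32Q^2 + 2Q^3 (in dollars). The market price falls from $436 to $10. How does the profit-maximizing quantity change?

Output falls from 14 to 0 (the firm shuts down)

AVC = 156 - 32Q + 2Q^2, minimized at Q = 8 where min AVC = $28. MC = 156 - 64Q + 6Q^2.
At P = $436 ≥ min AVC, set P = MC on the rising branch: Q = 14.
At P = $10 < min AVC = $28, price no longer covers variable cost at any output, so the firm shuts down: Q = 0.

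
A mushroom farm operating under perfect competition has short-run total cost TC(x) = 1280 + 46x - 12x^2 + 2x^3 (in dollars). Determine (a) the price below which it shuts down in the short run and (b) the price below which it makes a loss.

Shutdown price = $28; break-even price = $238

AVC = 46 - 12x + 2x^2; minimized at x = 3, giving min AVC = $28. That is the shutdown price.
ATC = 1280/x + 46 - 12x + 2x^2. Setting dATC/dx = −1280/x^2 − 12 + 4x = 0 gives x = 8 (since 4·8^3 − 12·8^2 = 1280).
min ATC = 1280/8 + 46 − 12·8 + 2·8^2 = $238. That is the break-even price.
For $28 ≤ P < $238 the firm produces at a loss; below $28 it shuts down.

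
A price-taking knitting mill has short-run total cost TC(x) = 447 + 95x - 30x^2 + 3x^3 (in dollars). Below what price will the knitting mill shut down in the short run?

The firm shuts down when price falls below the minimum of average variable cost. AVC = VC/x = 95 - 30x + 3x^2.
At the minimum of AVC, MC = AVC. MC = 95 - 60x + 9x^2; setting MC = AVC gives 6x^2 - 30x = 0, so x = 5. min AVC = 20.
For P < $20 the firm produces nothing.

$20 per unit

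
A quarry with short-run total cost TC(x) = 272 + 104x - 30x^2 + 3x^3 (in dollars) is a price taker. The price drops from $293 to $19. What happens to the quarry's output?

Output falls from 9 to 0 (the firm shuts down)

AVC = 104 - 30x + 3x^2, minimized at x = 5 where min AVC = $29. MC = 104 - 60x + 9x^2.
At P = $293 ≥ min AVC, set P = MC on the rising branch: x = 9.
At P = $19 < min AVC = $29, price no longer covers variable cost at any output, so the firm shuts down: x = 0.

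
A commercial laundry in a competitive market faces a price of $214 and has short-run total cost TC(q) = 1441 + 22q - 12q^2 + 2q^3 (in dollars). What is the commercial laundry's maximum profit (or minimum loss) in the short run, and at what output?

AVC = 22 - 12q + 2q^2 has its minimum $4 at q = 3; price $214 clears that bar, so the firm operates.
With MC = 22 - 24q + 6q^2, P = MC on the upward-sloping part at q* = 8.
TR = 214·8 = 1712. TC = 1441 + 432 = 1873. Profit = 1712 − 1873 = -$161.
Shutting down would mean losing the fixed cost of $1441, so operating at a loss of $161 is better by $1280.

Profit = -$161 at q = 8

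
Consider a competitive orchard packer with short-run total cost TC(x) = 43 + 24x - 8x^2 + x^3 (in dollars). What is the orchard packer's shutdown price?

$8 per unit

Short-run supply begins at min AVC. From VC = 24x - 8x^2 + x^3, AVC = 24 - 8x + x^2.
dAVC/dx = -8 + 2x = 0 gives x = 4. min AVC = 24 - 8·4 + 4^2 = 8.
For P < $8 the firm produces nothing.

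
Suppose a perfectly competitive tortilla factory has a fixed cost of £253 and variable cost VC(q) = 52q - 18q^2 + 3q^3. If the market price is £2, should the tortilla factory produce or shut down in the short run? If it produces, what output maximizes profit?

Shut down

Strip out fixed cost: VC = 52q - 18q^2 + 3q^3. Then AVC = 52 - 18q + 3q^2 and MC = 52 - 36q + 9q^2.
The AVC parabola has its vertex at q = 18/6 = 3, where AVC = 52 - 18·3 + 3·3^2 = £25.
With P < min AVC (£2 < £25), every unit sold adds to the loss.
Best response: produce nothing and absorb the £253 fixed cost.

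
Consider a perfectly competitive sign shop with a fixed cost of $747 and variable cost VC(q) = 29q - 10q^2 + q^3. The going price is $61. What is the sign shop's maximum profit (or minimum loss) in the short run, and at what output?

AVC = 29 - 10q + q^2 has its minimum $4 at q = 5; price $61 clears that bar, so the firm operates.
MC = 29 - 20q + 3q^2. Setting P = MC and taking the root on the rising branch gives q* = 8.
TR = 61·8 = 488. TC = 747 + 104 = 851. Profit = 488 − 851 = -$363.
That loss of $363 beats the $747 the firm would lose by shutting down; producing recovers $384 of fixed cost.

Profit = -$363 at q = 8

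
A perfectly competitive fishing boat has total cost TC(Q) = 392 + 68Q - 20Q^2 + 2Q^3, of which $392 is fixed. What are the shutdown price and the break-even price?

Shutdown price = min AVC. AVC = 68 - 20Q + 2Q^2, with vertex at Q = 5 and minimum $18.
ATC = 392/Q + 68 - 20Q + 2Q^2. Setting dATC/dQ = −392/Q^2 − 20 + 4Q = 0 gives Q = 7 (since 4·7^3 − 20·7^2 = 392).
min ATC = 392/7 + 68 − 20·7 + 2·7^2 = $82. That is the break-even price.
For $18 ≤ P < $82 the firm produces at a loss; below $18 it shuts down.

Shutdown price = $18; break-even price = $82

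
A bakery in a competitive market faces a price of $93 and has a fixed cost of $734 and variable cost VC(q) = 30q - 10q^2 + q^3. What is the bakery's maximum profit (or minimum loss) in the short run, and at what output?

Profit = -$86 at q = 9

AVC = 30 - 10q + q^2 has its minimum $5 at q = 5; price $93 clears that bar, so the firm operates.
MC = 30 - 20q + 3q^2. Setting P = MC and taking the root on the rising branch gives q* = 9.
TR = 93·9 = 837. TC = 734 + 189 = 923. Profit = 837 − 923 = -$86.
That loss of $86 beats the $734 the firm would lose by shutting down; producing recovers $648 of fixed cost.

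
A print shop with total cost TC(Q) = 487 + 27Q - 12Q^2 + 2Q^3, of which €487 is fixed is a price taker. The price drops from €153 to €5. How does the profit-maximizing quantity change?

MC = 27 - 24Q + 6Q^2; the shutdown threshold is min AVC = €9 (at Q = 3).
With P = €153 above the shutdown price, P = MC gives Q = 7.
At P = €5 < min AVC = €9, price no longer covers variable cost at any output, so the firm shuts down: Q = 0.

Output falls from 7 to 0 (the firm shuts down)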